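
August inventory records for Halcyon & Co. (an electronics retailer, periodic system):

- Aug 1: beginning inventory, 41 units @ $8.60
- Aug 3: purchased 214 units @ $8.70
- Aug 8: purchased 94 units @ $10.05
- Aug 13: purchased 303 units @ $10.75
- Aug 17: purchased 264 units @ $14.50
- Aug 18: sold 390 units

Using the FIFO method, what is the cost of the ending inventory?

Aug 18, 390 sold [FIFO — oldest first]: 41 @ $8.60 + 214 @ $8.70 + 94 @ $10.05 + 41 @ $10.75 = $3,599.85
Ending inventory: 262 @ $10.75 + 264 @ $14.50 = $6,644.50
Check: goods available $10,244.35 = COGS $3,599.85 + ending $6,644.50

Ending inventory = $6,644.50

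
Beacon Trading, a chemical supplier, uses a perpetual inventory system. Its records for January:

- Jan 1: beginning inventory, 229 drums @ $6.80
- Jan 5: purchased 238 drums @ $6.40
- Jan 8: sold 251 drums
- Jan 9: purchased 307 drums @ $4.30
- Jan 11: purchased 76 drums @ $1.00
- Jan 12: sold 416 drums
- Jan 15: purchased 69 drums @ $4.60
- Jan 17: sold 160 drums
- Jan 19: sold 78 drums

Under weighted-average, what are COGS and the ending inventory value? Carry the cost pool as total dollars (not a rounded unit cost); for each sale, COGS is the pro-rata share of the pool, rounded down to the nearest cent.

COGS = $4,728.38; ending inventory = $65.52

After Jan 1: 229 on hand, pool $1,557.20 (≈ $6.8000 each)
After Jan 5: 467 on hand, pool $3,080.40 (≈ $6.5961 each)
Jan 8, sell 251: 251/467 × $3,080.40 → $1,655.63
After Jan 9: 523 on hand, pool $2,744.87 (≈ $5.2483 each)
After Jan 11: 599 on hand, pool $2,820.87 (≈ $4.7093 each)
Jan 12, sell 416: 416/599 × $2,820.87 → $1,959.06
After Jan 15: 252 on hand, pool $1,179.21 (≈ $4.6794 each)
Jan 17, sell 160: 160/252 × $1,179.21 → $748.70
Jan 19, sell 78: 78/92 × $430.51 → $364.99
Total COGS = $1,655.63 + $1,959.06 + $748.70 + $364.99 = $4,728.38
Ending inventory (cost pool remaining) = $65.52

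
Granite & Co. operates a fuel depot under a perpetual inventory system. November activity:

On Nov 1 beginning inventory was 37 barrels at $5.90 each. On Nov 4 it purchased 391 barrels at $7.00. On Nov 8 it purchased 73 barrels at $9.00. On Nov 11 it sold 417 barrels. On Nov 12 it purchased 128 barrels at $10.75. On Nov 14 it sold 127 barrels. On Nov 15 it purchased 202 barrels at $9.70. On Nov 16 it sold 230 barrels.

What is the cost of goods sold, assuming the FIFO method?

Nov 11, 417 sold [FIFO — oldest first]: 37 @ $5.90 + 380 @ $7.00 = $2,878.30
Nov 14, 127 sold [FIFO — oldest first]: 11 @ $7.00 + 73 @ $9.00 + 43 @ $10.75 = $1,196.25
Nov 16, 230 sold [FIFO — oldest first]: 85 @ $10.75 + 145 @ $9.70 = $2,320.25
Total COGS = $2,878.30 + $1,196.25 + $2,320.25 = $6,394.80
Ending inventory: 57 @ $9.70 = $552.90

COGS = $6,394.80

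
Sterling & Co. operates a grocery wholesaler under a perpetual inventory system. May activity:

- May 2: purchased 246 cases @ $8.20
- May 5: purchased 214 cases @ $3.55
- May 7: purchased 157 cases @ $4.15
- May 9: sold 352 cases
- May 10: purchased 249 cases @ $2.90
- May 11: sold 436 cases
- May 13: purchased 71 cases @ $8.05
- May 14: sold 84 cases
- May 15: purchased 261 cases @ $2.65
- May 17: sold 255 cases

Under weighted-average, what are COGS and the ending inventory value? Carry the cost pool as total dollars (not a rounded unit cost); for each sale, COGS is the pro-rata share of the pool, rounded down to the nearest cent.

COGS = $5,177.16; ending inventory = $236.59

After May 2: 246 on hand, pool $2,017.20 (≈ $8.2000 each)
After May 5: 460 on hand, pool $2,776.90 (≈ $6.0367 each)
After May 7: 617 on hand, pool $3,428.45 (≈ $5.5566 each)
May 9, sell 352: 352/617 × $3,428.45 → $1,955.93
After May 10: 514 on hand, pool $2,194.62 (≈ $4.2697 each)
May 11, sell 436: 436/514 × $2,194.62 → $1,861.58
After May 13: 149 on hand, pool $904.59 (≈ $6.0711 each)
May 14, sell 84: 84/149 × $904.59 → $509.97
After May 15: 326 on hand, pool $1,086.27 (≈ $3.3321 each)
May 17, sell 255: 255/326 × $1,086.27 → $849.68
Total COGS = $1,955.93 + $1,861.58 + $509.97 + $849.68 = $5,177.16
Ending inventory (cost pool remaining) = $236.59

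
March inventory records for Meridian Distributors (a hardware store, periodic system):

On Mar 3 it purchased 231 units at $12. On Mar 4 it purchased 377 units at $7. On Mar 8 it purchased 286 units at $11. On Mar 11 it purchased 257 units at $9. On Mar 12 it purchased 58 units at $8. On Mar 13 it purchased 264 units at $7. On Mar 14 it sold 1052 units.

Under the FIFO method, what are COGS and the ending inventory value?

COGS = $9,979; ending inventory = $3,203

Mar 14, 1052 sold [FIFO — oldest first]: 231 @ $12 + 377 @ $7 + 286 @ $11 + 158 @ $9 = $9,979
Ending inventory: 99 @ $9 + 58 @ $8 + 264 @ $7 = $3,203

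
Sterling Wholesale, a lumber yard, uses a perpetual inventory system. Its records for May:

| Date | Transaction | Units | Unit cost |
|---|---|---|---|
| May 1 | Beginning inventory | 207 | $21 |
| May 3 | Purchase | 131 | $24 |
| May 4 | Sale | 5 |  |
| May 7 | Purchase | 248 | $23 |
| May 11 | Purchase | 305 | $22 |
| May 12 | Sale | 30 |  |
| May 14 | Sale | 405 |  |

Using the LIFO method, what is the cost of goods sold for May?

May 4, 5 sold [LIFO — newest first]: 5 @ $24 = $120
May 12, 30 sold [LIFO — newest first]: 30 @ $22 = $660
May 14, 405 sold [LIFO — newest first]: 275 @ $22 + 130 @ $23 = $9,040
Total COGS = $120 + $660 + $9,040 = $9,820
Ending inventory: 207 @ $21 + 126 @ $24 + 118 @ $23 = $10,085

COGS = $9,820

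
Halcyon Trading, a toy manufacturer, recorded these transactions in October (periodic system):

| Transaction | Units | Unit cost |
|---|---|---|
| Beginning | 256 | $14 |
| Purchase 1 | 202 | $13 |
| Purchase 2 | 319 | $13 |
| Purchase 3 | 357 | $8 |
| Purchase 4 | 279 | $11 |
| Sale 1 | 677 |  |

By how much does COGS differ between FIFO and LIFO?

FIFO COGS: 256 @ $14 + 202 @ $13 + 219 @ $13 = $9,057
LIFO COGS: 279 @ $11 + 357 @ $8 + 41 @ $13 = $6,458
Difference = |$9,057 − $6,458| = $2,599

$2,599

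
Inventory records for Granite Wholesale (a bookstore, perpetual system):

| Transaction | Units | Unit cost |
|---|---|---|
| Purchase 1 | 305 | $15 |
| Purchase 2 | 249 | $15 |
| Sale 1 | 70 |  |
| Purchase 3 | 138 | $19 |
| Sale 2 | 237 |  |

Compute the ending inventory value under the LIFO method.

Ending inventory = $5,775

Sale 1 (70) [LIFO — newest first]: 70 @ $15 = $1,050
Sale 2 (237) [LIFO — newest first]: 138 @ $19 + 99 @ $15 = $4,107
Total COGS = $1,050 + $4,107 = $5,157
Ending inventory: 305 @ $15 + 80 @ $15 = $5,775
Check: goods available $10,932 = COGS $5,157 + ending $5,775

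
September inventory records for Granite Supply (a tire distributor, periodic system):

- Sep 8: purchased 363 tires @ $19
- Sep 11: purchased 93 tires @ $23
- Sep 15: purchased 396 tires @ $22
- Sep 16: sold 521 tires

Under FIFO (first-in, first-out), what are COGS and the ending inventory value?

Sep 16, 521 sold [FIFO — oldest first]: 363 @ $19 + 93 @ $23 + 65 @ $22 = $10,466
Ending inventory: 331 @ $22 = $7,282

COGS = $10,466; ending inventory = $7,282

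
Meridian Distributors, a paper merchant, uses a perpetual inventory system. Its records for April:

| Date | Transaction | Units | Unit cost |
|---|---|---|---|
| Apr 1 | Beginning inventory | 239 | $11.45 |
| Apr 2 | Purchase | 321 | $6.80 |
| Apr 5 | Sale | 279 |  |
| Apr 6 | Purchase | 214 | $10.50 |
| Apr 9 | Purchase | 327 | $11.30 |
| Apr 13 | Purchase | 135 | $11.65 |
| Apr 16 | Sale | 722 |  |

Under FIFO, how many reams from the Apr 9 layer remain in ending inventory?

100

Apr 5, 279 sold [FIFO — oldest first]: 239 @ $11.45 + 40 @ $6.80 = $3,008.55
Apr 16, 722 sold [FIFO — oldest first]: 281 @ $6.80 + 214 @ $10.50 + 227 @ $11.30 = $6,722.90
Total COGS = $3,008.55 + $6,722.90 = $9,731.45
Ending inventory: 100 @ $11.30 + 135 @ $11.65 = $2,702.75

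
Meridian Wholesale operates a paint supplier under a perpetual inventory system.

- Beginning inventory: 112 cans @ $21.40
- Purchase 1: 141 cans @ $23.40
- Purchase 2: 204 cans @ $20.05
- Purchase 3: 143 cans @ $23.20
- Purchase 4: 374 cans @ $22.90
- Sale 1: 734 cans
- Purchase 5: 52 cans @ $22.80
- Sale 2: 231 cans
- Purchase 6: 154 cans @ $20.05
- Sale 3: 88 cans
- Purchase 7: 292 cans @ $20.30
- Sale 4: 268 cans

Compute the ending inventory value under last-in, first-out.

Ending inventory = $3,115.90

Sale 1 (734) [LIFO — newest first]: 374 @ $22.90 + 143 @ $23.20 + 204 @ $20.05 + 13 @ $23.40 = $16,276.60
Sale 2 (231) [LIFO — newest first]: 52 @ $22.80 + 128 @ $23.40 + 51 @ $21.40 = $5,272.20
Sale 3 (88) [LIFO — newest first]: 88 @ $20.05 = $1,764.40
Sale 4 (268) [LIFO — newest first]: 268 @ $20.30 = $5,440.40
Total COGS = $16,276.60 + $5,272.20 + $1,764.40 + $5,440.40 = $28,753.60
Ending inventory: 61 @ $21.40 + 66 @ $20.05 + 24 @ $20.30 = $3,115.90
Check: goods available $31,869.50 = COGS $28,753.60 + ending $3,115.90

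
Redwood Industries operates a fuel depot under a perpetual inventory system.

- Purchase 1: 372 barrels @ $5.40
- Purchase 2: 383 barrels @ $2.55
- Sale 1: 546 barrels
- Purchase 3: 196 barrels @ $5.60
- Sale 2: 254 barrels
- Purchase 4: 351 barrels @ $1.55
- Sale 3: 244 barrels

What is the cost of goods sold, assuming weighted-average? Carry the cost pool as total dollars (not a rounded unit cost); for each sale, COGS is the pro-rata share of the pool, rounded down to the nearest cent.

After Purchase 1: 372 on hand, pool $2,008.80 (≈ $5.4000 each)
After Purchase 2: 755 on hand, pool $2,985.45 (≈ $3.9542 each)
Sale 1, sell 546: 546/755 × $2,985.45 → $2,159.01
After Purchase 3: 405 on hand, pool $1,924.04 (≈ $4.7507 each)
Sale 2, sell 254: 254/405 × $1,924.04 → $1,206.68
After Purchase 4: 502 on hand, pool $1,261.41 (≈ $2.5128 each)
Sale 3, sell 244: 244/502 × $1,261.41 → $613.11
Total COGS = $2,159.01 + $1,206.68 + $613.11 = $3,978.80
Ending inventory (cost pool remaining) = $648.30
Check: goods available $4,627.10 = COGS $3,978.80 + ending $648.30

COGS = $3,978.80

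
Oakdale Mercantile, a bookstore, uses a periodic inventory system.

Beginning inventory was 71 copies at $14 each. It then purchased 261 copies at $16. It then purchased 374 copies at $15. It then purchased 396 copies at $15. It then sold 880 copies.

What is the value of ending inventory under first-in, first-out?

Ending inventory = $3,330

Sale 1 (880) [FIFO — oldest first]: 71 @ $14 + 261 @ $16 + 374 @ $15 + 174 @ $15 = $13,390
Ending inventory: 222 @ $15 = $3,330
Check: goods available $16,720 = COGS $13,390 + ending $3,330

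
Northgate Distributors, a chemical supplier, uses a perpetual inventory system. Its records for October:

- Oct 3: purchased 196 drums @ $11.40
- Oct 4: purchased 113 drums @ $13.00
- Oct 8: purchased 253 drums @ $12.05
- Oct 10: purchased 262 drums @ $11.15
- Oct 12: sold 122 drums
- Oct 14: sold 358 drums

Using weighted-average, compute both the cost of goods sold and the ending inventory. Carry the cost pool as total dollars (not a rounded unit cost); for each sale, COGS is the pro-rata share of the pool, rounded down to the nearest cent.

After Oct 3: 196 on hand, pool $2,234.40 (≈ $11.4000 each)
After Oct 4: 309 on hand, pool $3,703.40 (≈ $11.9851 each)
After Oct 8: 562 on hand, pool $6,752.05 (≈ $12.0143 each)
After Oct 10: 824 on hand, pool $9,673.35 (≈ $11.7395 each)
Oct 12, sell 122: 122/824 × $9,673.35 → $1,432.21
Oct 14, sell 358: 358/702 × $8,241.14 → $4,202.74
Total COGS = $1,432.21 + $4,202.74 = $5,634.95
Ending inventory (cost pool remaining) = $4,038.40

COGS = $5,634.95; ending inventory = $4,038.40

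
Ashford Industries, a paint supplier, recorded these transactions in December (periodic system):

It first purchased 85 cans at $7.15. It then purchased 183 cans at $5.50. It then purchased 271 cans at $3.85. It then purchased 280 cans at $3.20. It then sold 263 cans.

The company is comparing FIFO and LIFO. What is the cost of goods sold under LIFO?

FIFO COGS: 85 @ $7.15 + 178 @ $5.50 = $1,586.75
LIFO COGS: 263 @ $3.20 = $841.60

COGS = $841.60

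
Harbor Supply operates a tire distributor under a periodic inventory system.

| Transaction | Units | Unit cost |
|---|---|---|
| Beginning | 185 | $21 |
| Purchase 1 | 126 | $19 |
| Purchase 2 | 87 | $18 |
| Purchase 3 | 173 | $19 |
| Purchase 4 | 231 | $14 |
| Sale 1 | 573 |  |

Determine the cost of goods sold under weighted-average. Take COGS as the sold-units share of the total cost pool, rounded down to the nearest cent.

COGS = $10,263.98

Sale 1, sell 573: 573/802 × $14,366.00 → $10,263.98
Ending inventory (cost pool remaining) = $4,102.02
Check: goods available $14,366.00 = COGS $10,263.98 + ending $4,102.02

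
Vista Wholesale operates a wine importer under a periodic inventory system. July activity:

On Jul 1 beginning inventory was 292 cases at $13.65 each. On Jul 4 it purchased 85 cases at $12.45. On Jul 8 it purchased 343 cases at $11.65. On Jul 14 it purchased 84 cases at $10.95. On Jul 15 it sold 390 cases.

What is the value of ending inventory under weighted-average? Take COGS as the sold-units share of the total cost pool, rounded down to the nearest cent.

Jul 15, sell 390: 390/804 × $9,959.80 → $4,831.24
Ending inventory (cost pool remaining) = $5,128.56

Ending inventory = $5,128.56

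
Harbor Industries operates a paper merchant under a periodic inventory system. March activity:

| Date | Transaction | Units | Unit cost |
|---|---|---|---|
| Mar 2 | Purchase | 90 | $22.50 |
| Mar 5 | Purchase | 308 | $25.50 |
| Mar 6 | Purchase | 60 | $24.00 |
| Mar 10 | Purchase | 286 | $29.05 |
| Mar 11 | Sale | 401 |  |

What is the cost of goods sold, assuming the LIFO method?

Mar 11, 401 sold [LIFO — newest first]: 286 @ $29.05 + 60 @ $24.00 + 55 @ $25.50 = $11,150.80
Ending inventory: 90 @ $22.50 + 253 @ $25.50 = $8,476.50
Check: goods available $19,627.30 = COGS $11,150.80 + ending $8,476.50

COGS = $11,150.80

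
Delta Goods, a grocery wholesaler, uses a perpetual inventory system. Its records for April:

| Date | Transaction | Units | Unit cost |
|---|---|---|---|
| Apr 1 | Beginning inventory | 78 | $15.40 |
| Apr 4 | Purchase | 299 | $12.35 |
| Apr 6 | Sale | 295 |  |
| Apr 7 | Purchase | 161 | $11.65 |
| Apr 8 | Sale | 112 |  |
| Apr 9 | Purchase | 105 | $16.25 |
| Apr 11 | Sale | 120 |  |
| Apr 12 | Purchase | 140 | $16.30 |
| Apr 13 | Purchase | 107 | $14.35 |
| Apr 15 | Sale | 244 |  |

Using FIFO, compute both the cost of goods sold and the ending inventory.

COGS = $10,562.15; ending inventory = $1,731.05

Apr 6, 295 sold [FIFO — oldest first]: 78 @ $15.40 + 217 @ $12.35 = $3,881.15
Apr 8, 112 sold [FIFO — oldest first]: 82 @ $12.35 + 30 @ $11.65 = $1,362.20
Apr 11, 120 sold [FIFO — oldest first]: 120 @ $11.65 = $1,398.00
Apr 15, 244 sold [FIFO — oldest first]: 11 @ $11.65 + 105 @ $16.25 + 128 @ $16.30 = $3,920.80
Total COGS = $3,881.15 + $1,362.20 + $1,398.00 + $3,920.80 = $10,562.15
Ending inventory: 12 @ $16.30 + 107 @ $14.35 = $1,731.05
Check: goods available $12,293.20 = COGS $10,562.15 + ending $1,731.05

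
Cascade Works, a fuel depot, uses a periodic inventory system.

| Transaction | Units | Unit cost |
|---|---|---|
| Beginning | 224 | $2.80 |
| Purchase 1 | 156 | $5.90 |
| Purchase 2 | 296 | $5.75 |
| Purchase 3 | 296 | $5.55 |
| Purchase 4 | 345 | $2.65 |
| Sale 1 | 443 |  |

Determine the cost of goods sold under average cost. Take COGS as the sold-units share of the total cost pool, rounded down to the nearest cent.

COGS = $1,953.18

Sale 1, sell 443: 443/1317 × $5,806.65 → $1,953.18
Ending inventory (cost pool remaining) = $3,853.47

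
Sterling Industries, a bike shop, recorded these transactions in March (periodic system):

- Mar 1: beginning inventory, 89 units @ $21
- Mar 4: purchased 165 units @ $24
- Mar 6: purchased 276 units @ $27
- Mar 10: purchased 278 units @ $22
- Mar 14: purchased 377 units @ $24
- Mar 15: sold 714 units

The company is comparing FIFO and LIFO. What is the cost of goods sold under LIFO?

COGS = $16,757

FIFO COGS: 89 @ $21 + 165 @ $24 + 276 @ $27 + 184 @ $22 = $17,329
LIFO COGS: 377 @ $24 + 278 @ $22 + 59 @ $27 = $16,757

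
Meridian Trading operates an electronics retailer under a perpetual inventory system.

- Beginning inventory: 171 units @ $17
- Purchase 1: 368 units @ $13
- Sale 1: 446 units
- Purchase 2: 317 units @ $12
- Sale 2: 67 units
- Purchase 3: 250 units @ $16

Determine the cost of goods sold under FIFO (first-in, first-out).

COGS = $7,353

Sale 1 (446) [FIFO — oldest first]: 171 @ $17 + 275 @ $13 = $6,482
Sale 2 (67) [FIFO — oldest first]: 67 @ $13 = $871
Total COGS = $6,482 + $871 = $7,353
Ending inventory: 26 @ $13 + 317 @ $12 + 250 @ $16 = $8,142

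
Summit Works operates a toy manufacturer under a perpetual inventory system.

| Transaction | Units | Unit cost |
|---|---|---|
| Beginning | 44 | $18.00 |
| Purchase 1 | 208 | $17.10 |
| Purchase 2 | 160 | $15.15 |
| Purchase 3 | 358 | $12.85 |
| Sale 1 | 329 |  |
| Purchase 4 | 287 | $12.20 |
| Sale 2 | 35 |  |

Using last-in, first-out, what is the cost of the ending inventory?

Ending inventory = $10,219.85

Sale 1 (329) [LIFO — newest first]: 329 @ $12.85 = $4,227.65
Sale 2 (35) [LIFO — newest first]: 35 @ $12.20 = $427.00
Total COGS = $4,227.65 + $427.00 = $4,654.65
Ending inventory: 44 @ $18.00 + 208 @ $17.10 + 160 @ $15.15 + 29 @ $12.85 + 252 @ $12.20 = $10,219.85
Check: goods available $14,874.50 = COGS $4,654.65 + ending $10,219.85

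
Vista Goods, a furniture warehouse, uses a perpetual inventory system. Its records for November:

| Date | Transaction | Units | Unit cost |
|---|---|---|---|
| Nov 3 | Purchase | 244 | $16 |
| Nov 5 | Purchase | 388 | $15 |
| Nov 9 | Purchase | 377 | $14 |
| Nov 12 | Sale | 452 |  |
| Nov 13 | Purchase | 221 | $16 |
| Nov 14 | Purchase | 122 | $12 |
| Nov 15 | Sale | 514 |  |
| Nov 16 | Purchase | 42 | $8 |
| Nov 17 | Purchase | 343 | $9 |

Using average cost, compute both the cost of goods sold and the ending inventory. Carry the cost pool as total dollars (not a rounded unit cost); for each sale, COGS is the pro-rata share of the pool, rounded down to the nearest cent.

After Nov 3: 244 on hand, pool $3,904.00 (≈ $16.0000 each)
After Nov 5: 632 on hand, pool $9,724.00 (≈ $15.3861 each)
After Nov 9: 1009 on hand, pool $15,002.00 (≈ $14.8682 each)
Nov 12, sell 452: 452/1009 × $15,002.00 → $6,720.42
After Nov 13: 778 on hand, pool $11,817.58 (≈ $15.1897 each)
After Nov 14: 900 on hand, pool $13,281.58 (≈ $14.7573 each)
Nov 15, sell 514: 514/900 × $13,281.58 → $7,585.25
After Nov 16: 428 on hand, pool $6,032.33 (≈ $14.0942 each)
After Nov 17: 771 on hand, pool $9,119.33 (≈ $11.8279 each)
Total COGS = $6,720.42 + $7,585.25 = $14,305.67
Ending inventory (cost pool remaining) = $9,119.33

COGS = $14,305.67; ending inventory = $9,119.33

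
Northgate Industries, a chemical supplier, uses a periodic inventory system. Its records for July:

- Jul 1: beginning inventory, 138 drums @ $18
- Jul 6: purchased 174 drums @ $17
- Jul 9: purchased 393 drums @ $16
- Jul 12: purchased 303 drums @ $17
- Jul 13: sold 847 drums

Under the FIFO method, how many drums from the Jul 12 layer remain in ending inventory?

161

Jul 13, 847 sold [FIFO — oldest first]: 138 @ $18 + 174 @ $17 + 393 @ $16 + 142 @ $17 = $14,144
Ending inventory: 161 @ $17 = $2,737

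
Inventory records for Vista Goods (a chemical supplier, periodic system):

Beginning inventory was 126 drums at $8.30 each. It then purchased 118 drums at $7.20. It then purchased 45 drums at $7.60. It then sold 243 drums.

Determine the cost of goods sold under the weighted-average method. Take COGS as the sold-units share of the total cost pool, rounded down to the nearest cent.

COGS = $1,881.27

Sale 1, sell 243: 243/289 × $2,237.40 → $1,881.27
Ending inventory (cost pool remaining) = $356.13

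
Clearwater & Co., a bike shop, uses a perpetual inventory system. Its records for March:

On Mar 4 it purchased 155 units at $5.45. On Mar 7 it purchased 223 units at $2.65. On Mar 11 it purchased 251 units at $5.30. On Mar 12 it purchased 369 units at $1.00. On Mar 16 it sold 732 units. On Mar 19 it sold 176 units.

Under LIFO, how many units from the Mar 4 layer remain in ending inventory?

90

Mar 16, 732 sold [LIFO — newest first]: 369 @ $1.00 + 251 @ $5.30 + 112 @ $2.65 = $1,996.10
Mar 19, 176 sold [LIFO — newest first]: 111 @ $2.65 + 65 @ $5.45 = $648.40
Total COGS = $1,996.10 + $648.40 = $2,644.50
Ending inventory: 90 @ $5.45 = $490.50
Check: goods available $3,135.00 = COGS $2,644.50 + ending $490.50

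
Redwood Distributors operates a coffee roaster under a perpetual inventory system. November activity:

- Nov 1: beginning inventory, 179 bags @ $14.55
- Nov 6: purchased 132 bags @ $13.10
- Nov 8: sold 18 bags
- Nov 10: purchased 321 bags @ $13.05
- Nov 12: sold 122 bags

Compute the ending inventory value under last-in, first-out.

Ending inventory = $6,694.80

Nov 8, 18 sold [LIFO — newest first]: 18 @ $13.10 = $235.80
Nov 12, 122 sold [LIFO — newest first]: 122 @ $13.05 = $1,592.10
Total COGS = $235.80 + $1,592.10 = $1,827.90
Ending inventory: 179 @ $14.55 + 114 @ $13.10 + 199 @ $13.05 = $6,694.80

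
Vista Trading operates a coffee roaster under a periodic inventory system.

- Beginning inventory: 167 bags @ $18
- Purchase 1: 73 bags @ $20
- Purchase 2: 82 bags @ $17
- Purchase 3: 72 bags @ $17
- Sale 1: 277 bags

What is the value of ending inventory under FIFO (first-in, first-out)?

Ending inventory = $1,989

Sale 1 (277) [FIFO — oldest first]: 167 @ $18 + 73 @ $20 + 37 @ $17 = $5,095
Ending inventory: 45 @ $17 + 72 @ $17 = $1,989
Check: goods available $7,084 = COGS $5,095 + ending $1,989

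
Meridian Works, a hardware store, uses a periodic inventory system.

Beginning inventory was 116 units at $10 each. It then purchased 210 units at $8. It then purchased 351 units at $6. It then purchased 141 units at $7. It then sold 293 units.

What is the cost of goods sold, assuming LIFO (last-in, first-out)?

COGS = $1,899

Sale 1 (293) [LIFO — newest first]: 141 @ $7 + 152 @ $6 = $1,899
Ending inventory: 116 @ $10 + 210 @ $8 + 199 @ $6 = $4,034
Check: goods available $5,933 = COGS $1,899 + ending $4,034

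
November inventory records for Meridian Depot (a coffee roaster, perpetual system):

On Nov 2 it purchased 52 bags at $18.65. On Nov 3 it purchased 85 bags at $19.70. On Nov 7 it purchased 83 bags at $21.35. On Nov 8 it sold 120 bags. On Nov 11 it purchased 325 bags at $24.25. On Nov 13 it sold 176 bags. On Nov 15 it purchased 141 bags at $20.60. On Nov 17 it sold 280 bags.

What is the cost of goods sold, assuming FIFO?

COGS = $12,936.20

Nov 8, 120 sold [FIFO — oldest first]: 52 @ $18.65 + 68 @ $19.70 = $2,309.40
Nov 13, 176 sold [FIFO — oldest first]: 17 @ $19.70 + 83 @ $21.35 + 76 @ $24.25 = $3,949.95
Nov 17, 280 sold [FIFO — oldest first]: 249 @ $24.25 + 31 @ $20.60 = $6,676.85
Total COGS = $2,309.40 + $3,949.95 + $6,676.85 = $12,936.20
Ending inventory: 110 @ $20.60 = $2,266.00
Check: goods available $15,202.20 = COGS $12,936.20 + ending $2,266.00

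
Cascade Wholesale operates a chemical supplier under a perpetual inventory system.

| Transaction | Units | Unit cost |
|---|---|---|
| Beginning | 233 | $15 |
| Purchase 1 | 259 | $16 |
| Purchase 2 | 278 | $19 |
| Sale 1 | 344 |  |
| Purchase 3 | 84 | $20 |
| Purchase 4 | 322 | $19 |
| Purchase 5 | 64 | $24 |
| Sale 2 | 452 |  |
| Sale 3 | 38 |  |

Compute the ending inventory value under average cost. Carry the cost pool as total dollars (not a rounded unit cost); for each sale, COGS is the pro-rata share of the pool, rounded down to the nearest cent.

After Beginning: 233 on hand, pool $3,495.00 (≈ $15.0000 each)
After Purchase 1: 492 on hand, pool $7,639.00 (≈ $15.5264 each)
After Purchase 2: 770 on hand, pool $12,921.00 (≈ $16.7805 each)
Sale 1, sell 344: 344/770 × $12,921.00 → $5,772.49
After Purchase 3: 510 on hand, pool $8,828.51 (≈ $17.3108 each)
After Purchase 4: 832 on hand, pool $14,946.51 (≈ $17.9646 each)
After Purchase 5: 896 on hand, pool $16,482.51 (≈ $18.3957 each)
Sale 2, sell 452: 452/896 × $16,482.51 → $8,314.83
Sale 3, sell 38: 38/444 × $8,167.68 → $699.03
Total COGS = $5,772.49 + $8,314.83 + $699.03 = $14,786.35
Ending inventory (cost pool remaining) = $7,468.65
Check: goods available $22,255.00 = COGS $14,786.35 + ending $7,468.65

Ending inventory = $7,468.65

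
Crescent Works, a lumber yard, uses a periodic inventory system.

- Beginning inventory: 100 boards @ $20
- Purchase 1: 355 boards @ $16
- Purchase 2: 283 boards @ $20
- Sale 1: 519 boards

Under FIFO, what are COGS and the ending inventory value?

COGS = $8,960; ending inventory = $4,380

Sale 1 (519) [FIFO — oldest first]: 100 @ $20 + 355 @ $16 + 64 @ $20 = $8,960
Ending inventory: 219 @ $20 = $4,380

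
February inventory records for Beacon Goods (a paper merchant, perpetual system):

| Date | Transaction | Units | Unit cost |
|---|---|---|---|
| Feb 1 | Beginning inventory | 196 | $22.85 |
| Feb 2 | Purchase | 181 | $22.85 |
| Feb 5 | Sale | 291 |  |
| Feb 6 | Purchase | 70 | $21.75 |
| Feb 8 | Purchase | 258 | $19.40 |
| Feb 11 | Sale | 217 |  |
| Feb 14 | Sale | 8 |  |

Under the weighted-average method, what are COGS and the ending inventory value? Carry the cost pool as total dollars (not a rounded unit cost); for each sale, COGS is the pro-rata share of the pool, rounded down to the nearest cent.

After Feb 1: 196 on hand, pool $4,478.60 (≈ $22.8500 each)
After Feb 2: 377 on hand, pool $8,614.45 (≈ $22.8500 each)
Feb 5, sell 291: 291/377 × $8,614.45 → $6,649.35
After Feb 6: 156 on hand, pool $3,487.60 (≈ $22.3564 each)
After Feb 8: 414 on hand, pool $8,492.80 (≈ $20.5140 each)
Feb 11, sell 217: 217/414 × $8,492.80 → $4,451.54
Feb 14, sell 8: 8/197 × $4,041.26 → $164.11
Total COGS = $6,649.35 + $4,451.54 + $164.11 = $11,265.00
Ending inventory (cost pool remaining) = $3,877.15
Check: goods available $15,142.15 = COGS $11,265.00 + ending $3,877.15

COGS = $11,265.00; ending inventory = $3,877.15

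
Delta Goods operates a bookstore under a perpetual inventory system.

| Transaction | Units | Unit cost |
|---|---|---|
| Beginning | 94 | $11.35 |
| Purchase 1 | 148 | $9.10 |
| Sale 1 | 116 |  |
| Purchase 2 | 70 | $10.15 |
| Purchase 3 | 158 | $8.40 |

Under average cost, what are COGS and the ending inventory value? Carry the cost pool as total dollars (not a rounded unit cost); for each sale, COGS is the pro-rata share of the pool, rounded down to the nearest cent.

After Beginning: 94 on hand, pool $1,066.90 (≈ $11.3500 each)
After Purchase 1: 242 on hand, pool $2,413.70 (≈ $9.9740 each)
Sale 1, sell 116: 116/242 × $2,413.70 → $1,156.98
After Purchase 2: 196 on hand, pool $1,967.22 (≈ $10.0368 each)
After Purchase 3: 354 on hand, pool $3,294.42 (≈ $9.3063 each)
Ending inventory (cost pool remaining) = $3,294.42

COGS = $1,156.98; ending inventory = $3,294.42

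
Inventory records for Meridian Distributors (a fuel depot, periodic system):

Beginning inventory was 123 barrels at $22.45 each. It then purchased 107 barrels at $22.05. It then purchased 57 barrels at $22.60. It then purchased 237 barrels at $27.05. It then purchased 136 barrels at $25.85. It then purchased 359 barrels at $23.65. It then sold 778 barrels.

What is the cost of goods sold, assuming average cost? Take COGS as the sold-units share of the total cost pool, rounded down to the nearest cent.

Sale 1, sell 778: 778/1019 × $24,825.70 → $18,954.26
Ending inventory (cost pool remaining) = $5,871.44
Check: goods available $24,825.70 = COGS $18,954.26 + ending $5,871.44

COGS = $18,954.26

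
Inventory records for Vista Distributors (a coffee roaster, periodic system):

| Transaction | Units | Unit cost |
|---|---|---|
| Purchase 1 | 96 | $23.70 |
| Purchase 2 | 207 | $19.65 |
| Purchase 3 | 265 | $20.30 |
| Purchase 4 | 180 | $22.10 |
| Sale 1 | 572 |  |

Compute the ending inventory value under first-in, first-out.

Sale 1 (572) [FIFO — oldest first]: 96 @ $23.70 + 207 @ $19.65 + 265 @ $20.30 + 4 @ $22.10 = $11,810.65
Ending inventory: 176 @ $22.10 = $3,889.60

Ending inventory = $3,889.60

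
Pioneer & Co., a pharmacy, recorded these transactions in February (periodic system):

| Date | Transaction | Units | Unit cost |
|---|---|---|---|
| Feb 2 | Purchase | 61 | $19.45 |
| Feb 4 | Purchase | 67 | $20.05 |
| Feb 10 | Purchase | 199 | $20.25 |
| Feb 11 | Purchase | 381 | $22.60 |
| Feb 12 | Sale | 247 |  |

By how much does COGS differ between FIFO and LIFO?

$642.65

FIFO COGS: 61 @ $19.45 + 67 @ $20.05 + 119 @ $20.25 = $4,939.55
LIFO COGS: 247 @ $22.60 = $5,582.20
Difference = |$4,939.55 − $5,582.20| = $642.65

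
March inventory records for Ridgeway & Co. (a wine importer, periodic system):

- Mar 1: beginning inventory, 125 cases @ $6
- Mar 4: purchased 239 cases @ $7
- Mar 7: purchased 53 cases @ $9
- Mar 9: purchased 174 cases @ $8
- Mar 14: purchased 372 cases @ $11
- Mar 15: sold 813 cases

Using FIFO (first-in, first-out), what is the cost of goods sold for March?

COGS = $6,734

Mar 15, 813 sold [FIFO — oldest first]: 125 @ $6 + 239 @ $7 + 53 @ $9 + 174 @ $8 + 222 @ $11 = $6,734
Ending inventory: 150 @ $11 = $1,650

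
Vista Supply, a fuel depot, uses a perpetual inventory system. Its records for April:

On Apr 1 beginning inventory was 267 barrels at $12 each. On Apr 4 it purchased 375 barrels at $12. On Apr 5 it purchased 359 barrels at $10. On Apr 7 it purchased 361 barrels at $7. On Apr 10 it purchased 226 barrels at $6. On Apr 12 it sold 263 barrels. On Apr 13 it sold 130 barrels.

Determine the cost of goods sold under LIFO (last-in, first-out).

COGS = $2,525

Apr 12, 263 sold [LIFO — newest first]: 226 @ $6 + 37 @ $7 = $1,615
Apr 13, 130 sold [LIFO — newest first]: 130 @ $7 = $910
Total COGS = $1,615 + $910 = $2,525
Ending inventory: 267 @ $12 + 375 @ $12 + 359 @ $10 + 194 @ $7 = $12,652
Check: goods available $15,177 = COGS $2,525 + ending $12,652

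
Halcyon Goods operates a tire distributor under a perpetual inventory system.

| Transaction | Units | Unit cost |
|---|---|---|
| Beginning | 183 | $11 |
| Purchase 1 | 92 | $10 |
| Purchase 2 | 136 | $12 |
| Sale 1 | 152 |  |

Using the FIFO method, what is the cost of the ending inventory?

Sale 1 (152) [FIFO — oldest first]: 152 @ $11 = $1,672
Ending inventory: 31 @ $11 + 92 @ $10 + 136 @ $12 = $2,893

Ending inventory = $2,893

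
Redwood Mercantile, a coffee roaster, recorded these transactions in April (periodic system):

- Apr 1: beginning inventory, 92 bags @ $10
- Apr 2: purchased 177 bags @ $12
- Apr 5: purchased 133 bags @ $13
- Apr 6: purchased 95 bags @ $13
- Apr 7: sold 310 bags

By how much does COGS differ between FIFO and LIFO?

FIFO COGS: 92 @ $10 + 177 @ $12 + 41 @ $13 = $3,577
LIFO COGS: 95 @ $13 + 133 @ $13 + 82 @ $12 = $3,948
Difference = |$3,577 − $3,948| = $371

$371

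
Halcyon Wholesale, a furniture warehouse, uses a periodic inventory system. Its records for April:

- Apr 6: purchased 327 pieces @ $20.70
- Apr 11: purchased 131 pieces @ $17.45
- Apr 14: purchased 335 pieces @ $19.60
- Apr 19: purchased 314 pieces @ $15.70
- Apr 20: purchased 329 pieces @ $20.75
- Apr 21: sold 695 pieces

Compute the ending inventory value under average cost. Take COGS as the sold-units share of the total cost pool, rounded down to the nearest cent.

Apr 21, sell 695: 695/1436 × $27,377.40 → $13,250.20
Ending inventory (cost pool remaining) = $14,127.20
Check: goods available $27,377.40 = COGS $13,250.20 + ending $14,127.20

Ending inventory = $14,127.20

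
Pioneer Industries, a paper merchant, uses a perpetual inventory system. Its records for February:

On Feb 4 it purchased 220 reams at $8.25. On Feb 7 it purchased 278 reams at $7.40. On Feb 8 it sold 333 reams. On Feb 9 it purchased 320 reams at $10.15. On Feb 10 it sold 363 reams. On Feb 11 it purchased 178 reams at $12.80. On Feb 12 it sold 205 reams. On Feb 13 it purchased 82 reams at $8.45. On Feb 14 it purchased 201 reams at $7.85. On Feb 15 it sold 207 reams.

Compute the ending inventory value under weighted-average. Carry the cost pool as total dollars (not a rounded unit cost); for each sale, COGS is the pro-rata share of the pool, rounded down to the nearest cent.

After Feb 4: 220 on hand, pool $1,815.00 (≈ $8.2500 each)
After Feb 7: 498 on hand, pool $3,872.20 (≈ $7.7755 each)
Feb 8, sell 333: 333/498 × $3,872.20 → $2,589.24
After Feb 9: 485 on hand, pool $4,530.96 (≈ $9.3422 each)
Feb 10, sell 363: 363/485 × $4,530.96 → $3,391.21
After Feb 11: 300 on hand, pool $3,418.15 (≈ $11.3938 each)
Feb 12, sell 205: 205/300 × $3,418.15 → $2,335.73
After Feb 13: 177 on hand, pool $1,775.32 (≈ $10.0301 each)
After Feb 14: 378 on hand, pool $3,353.17 (≈ $8.8708 each)
Feb 15, sell 207: 207/378 × $3,353.17 → $1,836.25
Total COGS = $2,589.24 + $3,391.21 + $2,335.73 + $1,836.25 = $10,152.43
Ending inventory (cost pool remaining) = $1,516.92
Check: goods available $11,669.35 = COGS $10,152.43 + ending $1,516.92

Ending inventory = $1,516.92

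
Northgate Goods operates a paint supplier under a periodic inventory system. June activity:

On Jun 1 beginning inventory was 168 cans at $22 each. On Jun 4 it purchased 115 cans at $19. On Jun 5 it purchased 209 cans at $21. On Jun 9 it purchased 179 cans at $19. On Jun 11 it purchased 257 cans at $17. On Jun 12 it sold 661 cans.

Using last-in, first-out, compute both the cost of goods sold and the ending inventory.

Jun 12, 661 sold [LIFO — newest first]: 257 @ $17 + 179 @ $19 + 209 @ $21 + 16 @ $19 = $12,463
Ending inventory: 168 @ $22 + 99 @ $19 = $5,577
Check: goods available $18,040 = COGS $12,463 + ending $5,577

COGS = $12,463; ending inventory = $5,577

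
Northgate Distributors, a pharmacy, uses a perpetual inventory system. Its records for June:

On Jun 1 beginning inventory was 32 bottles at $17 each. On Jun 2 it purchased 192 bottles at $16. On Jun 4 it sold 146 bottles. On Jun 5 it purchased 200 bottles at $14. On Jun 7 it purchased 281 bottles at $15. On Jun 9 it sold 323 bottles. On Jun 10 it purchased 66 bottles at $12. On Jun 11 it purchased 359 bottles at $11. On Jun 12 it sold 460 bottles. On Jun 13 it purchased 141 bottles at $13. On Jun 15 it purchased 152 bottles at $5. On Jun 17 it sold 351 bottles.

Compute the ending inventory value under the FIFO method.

Ending inventory = $715

Jun 4, 146 sold [FIFO — oldest first]: 32 @ $17 + 114 @ $16 = $2,368
Jun 9, 323 sold [FIFO — oldest first]: 78 @ $16 + 200 @ $14 + 45 @ $15 = $4,723
Jun 12, 460 sold [FIFO — oldest first]: 236 @ $15 + 66 @ $12 + 158 @ $11 = $6,070
Jun 17, 351 sold [FIFO — oldest first]: 201 @ $11 + 141 @ $13 + 9 @ $5 = $4,089
Total COGS = $2,368 + $4,723 + $6,070 + $4,089 = $17,250
Ending inventory: 143 @ $5 = $715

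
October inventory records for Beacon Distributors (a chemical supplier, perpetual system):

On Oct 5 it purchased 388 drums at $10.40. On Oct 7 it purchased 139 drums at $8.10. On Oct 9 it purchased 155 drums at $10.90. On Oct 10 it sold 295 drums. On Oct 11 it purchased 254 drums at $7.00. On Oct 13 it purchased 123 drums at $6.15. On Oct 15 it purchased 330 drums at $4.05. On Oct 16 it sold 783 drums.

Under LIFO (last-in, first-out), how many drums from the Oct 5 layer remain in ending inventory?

Oct 10, 295 sold [LIFO — newest first]: 155 @ $10.90 + 139 @ $8.10 + 1 @ $10.40 = $2,825.80
Oct 16, 783 sold [LIFO — newest first]: 330 @ $4.05 + 123 @ $6.15 + 254 @ $7.00 + 76 @ $10.40 = $4,661.35
Total COGS = $2,825.80 + $4,661.35 = $7,487.15
Ending inventory: 311 @ $10.40 = $3,234.40

311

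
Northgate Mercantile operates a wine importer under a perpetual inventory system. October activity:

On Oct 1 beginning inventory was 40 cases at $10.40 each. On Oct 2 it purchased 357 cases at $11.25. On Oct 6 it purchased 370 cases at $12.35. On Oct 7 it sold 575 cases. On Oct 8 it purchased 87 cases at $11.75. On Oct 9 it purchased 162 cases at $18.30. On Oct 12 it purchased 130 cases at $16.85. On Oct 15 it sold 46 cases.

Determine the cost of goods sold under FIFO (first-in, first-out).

COGS = $7,198.65

Oct 7, 575 sold [FIFO — oldest first]: 40 @ $10.40 + 357 @ $11.25 + 178 @ $12.35 = $6,630.55
Oct 15, 46 sold [FIFO — oldest first]: 46 @ $12.35 = $568.10
Total COGS = $6,630.55 + $568.10 = $7,198.65
Ending inventory: 146 @ $12.35 + 87 @ $11.75 + 162 @ $18.30 + 130 @ $16.85 = $7,980.45
Check: goods available $15,179.10 = COGS $7,198.65 + ending $7,980.45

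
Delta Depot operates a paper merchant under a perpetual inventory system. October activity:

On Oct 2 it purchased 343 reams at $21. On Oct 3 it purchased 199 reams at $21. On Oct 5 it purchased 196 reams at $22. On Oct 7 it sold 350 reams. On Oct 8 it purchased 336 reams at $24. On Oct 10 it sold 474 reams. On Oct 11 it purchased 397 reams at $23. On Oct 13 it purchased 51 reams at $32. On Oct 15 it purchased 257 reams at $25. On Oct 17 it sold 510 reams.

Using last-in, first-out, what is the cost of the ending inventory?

Oct 7, 350 sold [LIFO — newest first]: 196 @ $22 + 154 @ $21 = $7,546
Oct 10, 474 sold [LIFO — newest first]: 336 @ $24 + 45 @ $21 + 93 @ $21 = $10,962
Oct 17, 510 sold [LIFO — newest first]: 257 @ $25 + 51 @ $32 + 202 @ $23 = $12,703
Total COGS = $7,546 + $10,962 + $12,703 = $31,211
Ending inventory: 250 @ $21 + 195 @ $23 = $9,735

Ending inventory = $9,735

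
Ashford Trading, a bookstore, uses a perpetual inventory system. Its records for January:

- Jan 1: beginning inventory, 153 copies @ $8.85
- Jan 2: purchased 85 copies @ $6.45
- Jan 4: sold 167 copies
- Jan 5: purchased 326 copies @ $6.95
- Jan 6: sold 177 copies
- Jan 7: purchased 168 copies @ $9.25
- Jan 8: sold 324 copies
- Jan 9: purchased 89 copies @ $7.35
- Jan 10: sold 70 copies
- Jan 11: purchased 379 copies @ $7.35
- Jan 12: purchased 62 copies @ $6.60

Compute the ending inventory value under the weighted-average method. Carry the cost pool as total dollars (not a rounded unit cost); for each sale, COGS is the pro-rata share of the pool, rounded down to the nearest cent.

Ending inventory = $3,829.27

After Jan 1: 153 on hand, pool $1,354.05 (≈ $8.8500 each)
After Jan 2: 238 on hand, pool $1,902.30 (≈ $7.9929 each)
Jan 4, sell 167: 167/238 × $1,902.30 → $1,334.80
After Jan 5: 397 on hand, pool $2,833.20 (≈ $7.1365 each)
Jan 6, sell 177: 177/397 × $2,833.20 → $1,263.16
After Jan 7: 388 on hand, pool $3,124.04 (≈ $8.0516 each)
Jan 8, sell 324: 324/388 × $3,124.04 → $2,608.73
After Jan 9: 153 on hand, pool $1,169.46 (≈ $7.6435 each)
Jan 10, sell 70: 70/153 × $1,169.46 → $535.04
After Jan 11: 462 on hand, pool $3,420.07 (≈ $7.4027 each)
After Jan 12: 524 on hand, pool $3,829.27 (≈ $7.3078 each)
Total COGS = $1,334.80 + $1,263.16 + $2,608.73 + $535.04 = $5,741.73
Ending inventory (cost pool remaining) = $3,829.27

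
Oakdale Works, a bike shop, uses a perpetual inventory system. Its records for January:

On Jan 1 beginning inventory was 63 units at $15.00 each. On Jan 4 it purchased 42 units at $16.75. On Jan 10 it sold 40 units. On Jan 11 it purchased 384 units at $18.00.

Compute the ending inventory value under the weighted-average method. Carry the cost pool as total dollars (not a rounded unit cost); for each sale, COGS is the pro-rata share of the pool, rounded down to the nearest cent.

After Jan 1: 63 on hand, pool $945.00 (≈ $15.0000 each)
After Jan 4: 105 on hand, pool $1,648.50 (≈ $15.7000 each)
Jan 10, sell 40: 40/105 × $1,648.50 → $628.00
After Jan 11: 449 on hand, pool $7,932.50 (≈ $17.6670 each)
Ending inventory (cost pool remaining) = $7,932.50

Ending inventory = $7,932.50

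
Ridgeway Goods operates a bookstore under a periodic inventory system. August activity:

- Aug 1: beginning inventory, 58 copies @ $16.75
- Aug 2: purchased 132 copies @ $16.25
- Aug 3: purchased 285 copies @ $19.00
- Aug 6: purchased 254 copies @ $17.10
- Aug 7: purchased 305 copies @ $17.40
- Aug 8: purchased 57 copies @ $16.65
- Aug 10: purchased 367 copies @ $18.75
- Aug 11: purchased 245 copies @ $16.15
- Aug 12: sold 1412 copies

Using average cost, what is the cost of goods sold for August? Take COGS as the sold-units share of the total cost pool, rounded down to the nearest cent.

Aug 12, sell 1412: 1412/1703 × $29,968.95 → $24,848.00
Ending inventory (cost pool remaining) = $5,120.95

COGS = $24,848.00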